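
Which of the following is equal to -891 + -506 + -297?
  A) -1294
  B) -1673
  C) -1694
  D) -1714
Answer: C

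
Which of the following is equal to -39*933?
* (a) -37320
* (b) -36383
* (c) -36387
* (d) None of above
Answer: c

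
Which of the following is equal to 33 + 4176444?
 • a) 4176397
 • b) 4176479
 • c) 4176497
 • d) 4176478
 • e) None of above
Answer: e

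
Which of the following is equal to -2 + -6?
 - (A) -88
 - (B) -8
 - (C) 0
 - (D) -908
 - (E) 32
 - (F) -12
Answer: B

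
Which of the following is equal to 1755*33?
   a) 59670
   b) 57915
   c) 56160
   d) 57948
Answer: b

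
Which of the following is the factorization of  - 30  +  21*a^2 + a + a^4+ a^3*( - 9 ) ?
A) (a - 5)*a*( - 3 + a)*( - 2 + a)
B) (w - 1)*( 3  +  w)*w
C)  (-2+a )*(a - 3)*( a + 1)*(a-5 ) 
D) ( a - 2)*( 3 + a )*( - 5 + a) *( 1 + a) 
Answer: C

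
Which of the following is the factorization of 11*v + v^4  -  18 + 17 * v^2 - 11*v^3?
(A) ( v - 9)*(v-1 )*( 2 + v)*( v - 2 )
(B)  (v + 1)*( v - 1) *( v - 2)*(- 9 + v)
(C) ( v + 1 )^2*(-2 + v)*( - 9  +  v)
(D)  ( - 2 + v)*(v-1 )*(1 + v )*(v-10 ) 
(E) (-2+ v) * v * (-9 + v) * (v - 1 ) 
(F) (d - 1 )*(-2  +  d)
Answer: B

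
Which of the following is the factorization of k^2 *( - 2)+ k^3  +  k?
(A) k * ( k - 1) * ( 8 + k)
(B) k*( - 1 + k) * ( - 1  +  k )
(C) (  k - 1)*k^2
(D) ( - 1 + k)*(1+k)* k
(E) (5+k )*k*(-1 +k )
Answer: B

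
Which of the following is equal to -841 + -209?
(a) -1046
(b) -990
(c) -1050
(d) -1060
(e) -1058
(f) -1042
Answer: c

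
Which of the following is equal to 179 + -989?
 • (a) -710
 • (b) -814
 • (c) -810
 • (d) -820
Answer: c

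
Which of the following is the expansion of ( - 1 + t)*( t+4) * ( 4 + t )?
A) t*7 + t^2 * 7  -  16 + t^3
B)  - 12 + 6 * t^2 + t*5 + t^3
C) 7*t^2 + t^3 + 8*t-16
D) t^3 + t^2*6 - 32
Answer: C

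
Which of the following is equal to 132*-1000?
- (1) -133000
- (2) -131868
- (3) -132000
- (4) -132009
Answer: 3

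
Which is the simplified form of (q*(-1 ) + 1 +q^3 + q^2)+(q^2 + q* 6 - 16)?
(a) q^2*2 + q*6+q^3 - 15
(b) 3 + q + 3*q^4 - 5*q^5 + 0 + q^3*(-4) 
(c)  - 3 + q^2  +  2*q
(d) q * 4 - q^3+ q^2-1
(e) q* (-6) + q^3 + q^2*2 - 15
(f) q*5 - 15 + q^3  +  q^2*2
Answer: f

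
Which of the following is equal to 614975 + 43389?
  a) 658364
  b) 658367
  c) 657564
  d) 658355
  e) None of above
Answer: a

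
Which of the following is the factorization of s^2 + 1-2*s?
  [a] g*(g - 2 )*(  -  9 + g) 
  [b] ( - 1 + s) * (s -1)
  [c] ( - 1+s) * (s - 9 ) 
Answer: b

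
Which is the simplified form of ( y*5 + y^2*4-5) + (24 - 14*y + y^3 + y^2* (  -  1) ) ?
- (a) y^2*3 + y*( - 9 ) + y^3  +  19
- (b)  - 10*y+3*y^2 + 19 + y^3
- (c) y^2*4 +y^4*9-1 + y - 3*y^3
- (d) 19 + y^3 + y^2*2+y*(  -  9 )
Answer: a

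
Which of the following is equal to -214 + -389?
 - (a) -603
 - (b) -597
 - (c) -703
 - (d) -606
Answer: a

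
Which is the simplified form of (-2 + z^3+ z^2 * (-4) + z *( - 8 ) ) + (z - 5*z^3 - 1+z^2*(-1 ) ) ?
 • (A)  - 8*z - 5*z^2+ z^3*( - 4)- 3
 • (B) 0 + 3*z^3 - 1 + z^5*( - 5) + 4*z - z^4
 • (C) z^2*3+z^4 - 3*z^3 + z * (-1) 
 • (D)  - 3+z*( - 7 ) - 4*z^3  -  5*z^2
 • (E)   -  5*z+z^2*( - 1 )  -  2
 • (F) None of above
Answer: D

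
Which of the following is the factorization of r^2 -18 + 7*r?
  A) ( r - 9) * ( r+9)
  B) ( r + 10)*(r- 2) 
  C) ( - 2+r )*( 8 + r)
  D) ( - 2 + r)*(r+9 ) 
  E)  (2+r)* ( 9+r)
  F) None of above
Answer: D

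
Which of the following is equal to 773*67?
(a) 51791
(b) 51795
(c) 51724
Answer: a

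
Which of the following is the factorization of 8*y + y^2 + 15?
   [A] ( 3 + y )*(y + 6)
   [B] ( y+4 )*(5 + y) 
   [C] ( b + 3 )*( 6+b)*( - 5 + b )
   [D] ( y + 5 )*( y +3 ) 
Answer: D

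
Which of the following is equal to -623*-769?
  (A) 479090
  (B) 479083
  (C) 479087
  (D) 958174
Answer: C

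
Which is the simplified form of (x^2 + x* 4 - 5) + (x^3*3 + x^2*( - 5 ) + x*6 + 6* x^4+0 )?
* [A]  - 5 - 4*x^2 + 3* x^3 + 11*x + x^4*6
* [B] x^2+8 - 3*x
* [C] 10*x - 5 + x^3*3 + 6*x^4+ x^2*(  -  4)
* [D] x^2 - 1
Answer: C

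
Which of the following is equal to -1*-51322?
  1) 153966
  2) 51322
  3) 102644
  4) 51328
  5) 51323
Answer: 2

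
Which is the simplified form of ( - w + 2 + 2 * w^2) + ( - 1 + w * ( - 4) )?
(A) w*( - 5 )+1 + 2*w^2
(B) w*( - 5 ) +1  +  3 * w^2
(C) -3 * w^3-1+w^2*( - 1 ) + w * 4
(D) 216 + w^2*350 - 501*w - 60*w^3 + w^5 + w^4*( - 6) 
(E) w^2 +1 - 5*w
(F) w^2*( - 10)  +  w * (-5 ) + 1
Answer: A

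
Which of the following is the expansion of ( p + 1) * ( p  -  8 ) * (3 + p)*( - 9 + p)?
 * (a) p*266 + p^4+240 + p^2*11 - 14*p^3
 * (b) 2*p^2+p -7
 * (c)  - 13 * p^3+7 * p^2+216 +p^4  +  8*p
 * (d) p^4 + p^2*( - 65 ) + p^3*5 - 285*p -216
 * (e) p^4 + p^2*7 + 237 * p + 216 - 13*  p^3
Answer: e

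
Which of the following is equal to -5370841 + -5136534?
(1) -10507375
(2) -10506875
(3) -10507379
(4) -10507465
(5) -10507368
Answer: 1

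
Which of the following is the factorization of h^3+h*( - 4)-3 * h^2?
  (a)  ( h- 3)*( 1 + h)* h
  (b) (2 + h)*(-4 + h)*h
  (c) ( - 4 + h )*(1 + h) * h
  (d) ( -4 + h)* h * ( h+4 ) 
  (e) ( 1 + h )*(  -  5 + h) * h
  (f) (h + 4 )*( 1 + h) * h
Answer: c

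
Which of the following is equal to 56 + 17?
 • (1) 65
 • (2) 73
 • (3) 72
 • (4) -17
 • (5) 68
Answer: 2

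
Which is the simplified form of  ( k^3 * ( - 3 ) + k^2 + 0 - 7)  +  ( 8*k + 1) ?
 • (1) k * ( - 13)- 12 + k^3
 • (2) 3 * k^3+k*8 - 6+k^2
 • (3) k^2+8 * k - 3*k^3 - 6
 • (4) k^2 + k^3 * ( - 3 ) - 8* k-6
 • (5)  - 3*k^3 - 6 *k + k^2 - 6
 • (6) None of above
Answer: 3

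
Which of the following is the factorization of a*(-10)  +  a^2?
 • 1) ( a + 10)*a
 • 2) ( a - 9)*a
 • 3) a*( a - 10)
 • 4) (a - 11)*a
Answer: 3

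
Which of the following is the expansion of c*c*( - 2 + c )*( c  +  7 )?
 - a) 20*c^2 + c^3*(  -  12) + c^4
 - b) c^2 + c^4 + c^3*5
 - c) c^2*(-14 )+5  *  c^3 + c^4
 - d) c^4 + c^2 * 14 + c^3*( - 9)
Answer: c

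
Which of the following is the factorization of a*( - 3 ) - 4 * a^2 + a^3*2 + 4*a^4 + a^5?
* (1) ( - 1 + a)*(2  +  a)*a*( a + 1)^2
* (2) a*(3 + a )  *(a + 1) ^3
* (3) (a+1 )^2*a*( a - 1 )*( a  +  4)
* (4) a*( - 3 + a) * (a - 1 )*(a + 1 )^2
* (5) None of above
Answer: 5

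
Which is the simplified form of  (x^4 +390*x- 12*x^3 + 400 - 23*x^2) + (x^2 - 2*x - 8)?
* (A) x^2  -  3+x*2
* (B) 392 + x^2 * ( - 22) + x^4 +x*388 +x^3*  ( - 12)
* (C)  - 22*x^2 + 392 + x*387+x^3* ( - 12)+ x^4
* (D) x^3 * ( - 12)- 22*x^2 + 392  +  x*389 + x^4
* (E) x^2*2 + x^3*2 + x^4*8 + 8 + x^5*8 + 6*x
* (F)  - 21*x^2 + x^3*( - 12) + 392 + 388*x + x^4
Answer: B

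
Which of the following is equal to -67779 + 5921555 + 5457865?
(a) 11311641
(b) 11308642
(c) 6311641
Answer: a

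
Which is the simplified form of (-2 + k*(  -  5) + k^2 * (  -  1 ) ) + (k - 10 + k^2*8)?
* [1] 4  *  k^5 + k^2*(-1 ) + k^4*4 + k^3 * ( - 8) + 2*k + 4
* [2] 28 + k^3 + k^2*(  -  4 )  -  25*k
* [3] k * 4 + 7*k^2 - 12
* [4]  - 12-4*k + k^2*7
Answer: 4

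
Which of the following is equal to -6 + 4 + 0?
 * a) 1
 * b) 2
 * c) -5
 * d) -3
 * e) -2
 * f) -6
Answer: e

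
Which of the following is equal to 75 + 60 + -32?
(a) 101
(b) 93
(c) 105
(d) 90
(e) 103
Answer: e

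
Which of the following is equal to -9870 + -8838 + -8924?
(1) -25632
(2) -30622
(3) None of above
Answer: 3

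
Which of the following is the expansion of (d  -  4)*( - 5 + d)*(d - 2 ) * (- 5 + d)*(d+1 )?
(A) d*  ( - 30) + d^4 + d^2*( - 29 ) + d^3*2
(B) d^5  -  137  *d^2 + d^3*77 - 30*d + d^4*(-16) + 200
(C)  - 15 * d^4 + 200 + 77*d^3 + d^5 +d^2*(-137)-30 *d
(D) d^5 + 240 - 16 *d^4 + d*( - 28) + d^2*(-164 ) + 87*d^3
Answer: C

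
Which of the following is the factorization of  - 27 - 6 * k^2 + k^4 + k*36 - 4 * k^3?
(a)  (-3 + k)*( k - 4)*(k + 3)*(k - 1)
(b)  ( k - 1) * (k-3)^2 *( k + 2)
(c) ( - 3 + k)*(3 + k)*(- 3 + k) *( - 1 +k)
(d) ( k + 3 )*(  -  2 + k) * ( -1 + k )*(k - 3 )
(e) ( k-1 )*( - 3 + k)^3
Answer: c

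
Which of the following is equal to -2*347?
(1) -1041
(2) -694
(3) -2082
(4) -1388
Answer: 2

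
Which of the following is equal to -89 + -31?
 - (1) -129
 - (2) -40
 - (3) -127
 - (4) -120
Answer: 4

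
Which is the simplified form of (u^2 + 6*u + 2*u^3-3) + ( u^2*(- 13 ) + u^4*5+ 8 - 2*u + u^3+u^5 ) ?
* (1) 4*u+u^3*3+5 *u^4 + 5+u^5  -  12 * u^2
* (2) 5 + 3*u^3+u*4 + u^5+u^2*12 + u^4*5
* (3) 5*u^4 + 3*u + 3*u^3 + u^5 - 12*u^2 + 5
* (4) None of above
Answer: 1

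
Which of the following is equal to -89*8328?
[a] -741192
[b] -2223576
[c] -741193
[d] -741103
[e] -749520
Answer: a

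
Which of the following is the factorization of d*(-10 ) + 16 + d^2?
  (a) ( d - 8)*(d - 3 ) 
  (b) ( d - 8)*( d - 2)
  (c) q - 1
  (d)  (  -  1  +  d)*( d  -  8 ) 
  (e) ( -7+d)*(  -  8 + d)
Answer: b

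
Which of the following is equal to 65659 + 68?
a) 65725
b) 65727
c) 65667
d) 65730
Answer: b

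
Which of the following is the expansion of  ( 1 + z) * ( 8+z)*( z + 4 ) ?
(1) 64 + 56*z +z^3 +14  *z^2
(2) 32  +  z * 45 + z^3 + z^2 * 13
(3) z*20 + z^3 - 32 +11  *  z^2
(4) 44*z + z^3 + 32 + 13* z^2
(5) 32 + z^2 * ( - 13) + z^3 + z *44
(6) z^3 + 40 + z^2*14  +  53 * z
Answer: 4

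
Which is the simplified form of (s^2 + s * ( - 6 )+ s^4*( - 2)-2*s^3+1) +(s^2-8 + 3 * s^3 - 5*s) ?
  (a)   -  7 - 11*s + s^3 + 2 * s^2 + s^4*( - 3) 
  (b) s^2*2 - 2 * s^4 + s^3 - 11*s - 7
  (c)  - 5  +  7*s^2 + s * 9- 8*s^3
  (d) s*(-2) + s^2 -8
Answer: b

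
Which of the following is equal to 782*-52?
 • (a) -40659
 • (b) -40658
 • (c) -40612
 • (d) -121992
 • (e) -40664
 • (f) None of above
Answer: e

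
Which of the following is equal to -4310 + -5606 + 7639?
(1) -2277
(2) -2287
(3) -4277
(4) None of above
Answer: 1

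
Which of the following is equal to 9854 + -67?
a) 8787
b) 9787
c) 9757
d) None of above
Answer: b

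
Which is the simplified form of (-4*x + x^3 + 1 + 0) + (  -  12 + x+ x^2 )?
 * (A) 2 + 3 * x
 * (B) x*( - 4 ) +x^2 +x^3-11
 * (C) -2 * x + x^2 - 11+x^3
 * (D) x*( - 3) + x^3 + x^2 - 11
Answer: D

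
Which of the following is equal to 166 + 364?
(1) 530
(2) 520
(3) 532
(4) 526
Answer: 1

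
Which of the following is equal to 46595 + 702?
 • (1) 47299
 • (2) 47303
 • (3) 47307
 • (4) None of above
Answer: 4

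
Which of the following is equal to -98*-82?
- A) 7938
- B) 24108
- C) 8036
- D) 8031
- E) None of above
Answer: C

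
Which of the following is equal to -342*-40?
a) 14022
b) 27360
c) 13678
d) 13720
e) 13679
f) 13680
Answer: f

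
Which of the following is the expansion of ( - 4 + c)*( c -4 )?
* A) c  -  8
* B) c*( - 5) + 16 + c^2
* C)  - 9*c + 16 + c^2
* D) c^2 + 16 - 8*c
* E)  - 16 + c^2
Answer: D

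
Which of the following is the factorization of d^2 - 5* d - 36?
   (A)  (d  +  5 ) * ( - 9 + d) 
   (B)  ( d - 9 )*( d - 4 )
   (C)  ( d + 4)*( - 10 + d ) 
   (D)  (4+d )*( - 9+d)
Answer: D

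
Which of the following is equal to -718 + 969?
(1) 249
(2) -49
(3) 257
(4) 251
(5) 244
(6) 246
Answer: 4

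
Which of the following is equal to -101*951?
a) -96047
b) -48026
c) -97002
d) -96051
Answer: d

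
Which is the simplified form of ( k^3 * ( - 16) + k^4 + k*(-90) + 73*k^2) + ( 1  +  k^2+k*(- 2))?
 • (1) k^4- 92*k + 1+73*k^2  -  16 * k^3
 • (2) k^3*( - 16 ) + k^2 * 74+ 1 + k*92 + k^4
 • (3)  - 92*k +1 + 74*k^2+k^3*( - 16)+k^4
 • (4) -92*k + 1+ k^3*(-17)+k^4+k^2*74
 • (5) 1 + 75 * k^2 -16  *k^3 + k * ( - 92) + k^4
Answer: 3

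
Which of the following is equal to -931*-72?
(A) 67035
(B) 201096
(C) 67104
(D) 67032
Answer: D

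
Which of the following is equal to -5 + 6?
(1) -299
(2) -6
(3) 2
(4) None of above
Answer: 4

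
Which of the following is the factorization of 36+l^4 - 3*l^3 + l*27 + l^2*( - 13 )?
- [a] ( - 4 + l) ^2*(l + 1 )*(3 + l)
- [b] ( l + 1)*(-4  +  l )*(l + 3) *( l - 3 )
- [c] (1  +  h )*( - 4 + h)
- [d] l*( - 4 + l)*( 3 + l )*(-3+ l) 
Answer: b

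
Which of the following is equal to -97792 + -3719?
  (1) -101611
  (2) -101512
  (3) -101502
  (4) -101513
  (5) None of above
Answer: 5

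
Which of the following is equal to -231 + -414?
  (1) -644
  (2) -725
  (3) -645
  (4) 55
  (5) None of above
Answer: 3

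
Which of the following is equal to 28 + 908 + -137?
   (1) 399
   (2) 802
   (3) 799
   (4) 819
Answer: 3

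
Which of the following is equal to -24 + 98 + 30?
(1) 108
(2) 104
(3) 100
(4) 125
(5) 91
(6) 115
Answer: 2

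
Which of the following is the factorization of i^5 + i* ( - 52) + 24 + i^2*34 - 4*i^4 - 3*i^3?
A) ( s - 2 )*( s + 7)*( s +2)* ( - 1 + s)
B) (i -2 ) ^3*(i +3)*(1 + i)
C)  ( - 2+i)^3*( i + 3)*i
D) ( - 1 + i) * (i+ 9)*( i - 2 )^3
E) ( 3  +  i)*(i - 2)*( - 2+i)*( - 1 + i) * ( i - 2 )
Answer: E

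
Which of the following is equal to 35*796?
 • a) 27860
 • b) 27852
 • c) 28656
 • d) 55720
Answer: a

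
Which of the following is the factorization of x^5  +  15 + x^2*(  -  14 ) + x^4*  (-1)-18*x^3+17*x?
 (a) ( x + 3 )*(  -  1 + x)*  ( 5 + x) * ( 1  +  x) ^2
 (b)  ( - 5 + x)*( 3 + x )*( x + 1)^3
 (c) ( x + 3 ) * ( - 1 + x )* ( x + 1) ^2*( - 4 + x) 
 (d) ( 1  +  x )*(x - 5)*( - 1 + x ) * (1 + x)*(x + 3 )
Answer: d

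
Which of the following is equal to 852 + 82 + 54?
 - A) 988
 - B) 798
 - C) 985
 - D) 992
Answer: A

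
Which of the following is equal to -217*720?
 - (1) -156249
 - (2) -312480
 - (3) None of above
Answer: 3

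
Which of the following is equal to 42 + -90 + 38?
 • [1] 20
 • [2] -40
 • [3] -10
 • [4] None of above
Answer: 3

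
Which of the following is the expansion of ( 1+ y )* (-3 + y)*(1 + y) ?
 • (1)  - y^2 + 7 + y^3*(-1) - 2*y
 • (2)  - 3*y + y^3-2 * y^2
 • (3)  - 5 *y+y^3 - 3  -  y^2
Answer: 3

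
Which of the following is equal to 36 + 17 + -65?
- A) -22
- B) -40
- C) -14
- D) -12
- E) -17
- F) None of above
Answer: D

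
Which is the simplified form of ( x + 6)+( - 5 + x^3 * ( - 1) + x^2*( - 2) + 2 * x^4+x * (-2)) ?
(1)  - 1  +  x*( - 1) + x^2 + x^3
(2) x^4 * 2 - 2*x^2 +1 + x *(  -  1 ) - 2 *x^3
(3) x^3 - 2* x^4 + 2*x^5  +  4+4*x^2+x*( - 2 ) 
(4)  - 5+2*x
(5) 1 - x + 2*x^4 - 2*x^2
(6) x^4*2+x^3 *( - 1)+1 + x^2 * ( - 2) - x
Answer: 6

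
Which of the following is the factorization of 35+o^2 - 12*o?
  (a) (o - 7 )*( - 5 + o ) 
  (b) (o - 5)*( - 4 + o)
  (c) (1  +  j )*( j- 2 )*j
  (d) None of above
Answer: a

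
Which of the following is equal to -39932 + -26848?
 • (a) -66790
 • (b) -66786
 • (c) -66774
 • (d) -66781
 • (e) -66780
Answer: e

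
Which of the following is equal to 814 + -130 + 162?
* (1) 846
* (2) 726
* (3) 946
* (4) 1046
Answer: 1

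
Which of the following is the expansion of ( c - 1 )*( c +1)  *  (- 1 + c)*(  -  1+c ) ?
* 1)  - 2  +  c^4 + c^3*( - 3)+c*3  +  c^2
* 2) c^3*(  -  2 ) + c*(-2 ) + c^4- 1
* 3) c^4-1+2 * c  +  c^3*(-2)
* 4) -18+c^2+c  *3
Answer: 3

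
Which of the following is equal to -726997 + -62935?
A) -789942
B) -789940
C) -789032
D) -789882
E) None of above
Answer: E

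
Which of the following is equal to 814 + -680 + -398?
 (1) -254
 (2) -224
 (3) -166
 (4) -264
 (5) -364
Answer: 4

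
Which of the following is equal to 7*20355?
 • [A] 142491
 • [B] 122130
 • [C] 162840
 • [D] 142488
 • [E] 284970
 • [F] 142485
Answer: F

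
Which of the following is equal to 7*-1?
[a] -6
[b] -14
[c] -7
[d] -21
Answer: c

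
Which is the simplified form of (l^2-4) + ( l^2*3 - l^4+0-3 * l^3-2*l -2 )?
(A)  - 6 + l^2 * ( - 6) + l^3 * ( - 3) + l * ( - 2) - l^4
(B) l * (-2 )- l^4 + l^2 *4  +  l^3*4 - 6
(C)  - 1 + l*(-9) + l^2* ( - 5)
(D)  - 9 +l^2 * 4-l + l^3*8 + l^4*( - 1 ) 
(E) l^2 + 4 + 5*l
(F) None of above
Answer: F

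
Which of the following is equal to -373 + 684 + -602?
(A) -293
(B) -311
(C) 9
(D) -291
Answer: D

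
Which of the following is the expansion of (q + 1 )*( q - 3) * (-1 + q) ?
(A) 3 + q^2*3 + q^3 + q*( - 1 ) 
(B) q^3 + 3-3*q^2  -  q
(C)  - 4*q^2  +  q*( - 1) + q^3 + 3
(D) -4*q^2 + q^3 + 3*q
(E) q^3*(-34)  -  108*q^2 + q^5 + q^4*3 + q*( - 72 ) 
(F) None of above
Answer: B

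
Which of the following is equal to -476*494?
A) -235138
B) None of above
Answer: B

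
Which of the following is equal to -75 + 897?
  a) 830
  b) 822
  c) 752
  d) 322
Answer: b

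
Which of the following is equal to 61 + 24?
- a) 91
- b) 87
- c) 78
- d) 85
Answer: d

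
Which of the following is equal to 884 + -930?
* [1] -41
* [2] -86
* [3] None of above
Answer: 3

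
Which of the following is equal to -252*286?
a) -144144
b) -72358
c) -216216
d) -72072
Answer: d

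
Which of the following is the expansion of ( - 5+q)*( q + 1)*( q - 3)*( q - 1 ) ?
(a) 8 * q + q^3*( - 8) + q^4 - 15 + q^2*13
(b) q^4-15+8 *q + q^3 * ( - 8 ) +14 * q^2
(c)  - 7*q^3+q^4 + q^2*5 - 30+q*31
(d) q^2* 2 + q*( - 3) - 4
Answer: b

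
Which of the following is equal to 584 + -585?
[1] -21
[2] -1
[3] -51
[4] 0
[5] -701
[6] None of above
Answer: 2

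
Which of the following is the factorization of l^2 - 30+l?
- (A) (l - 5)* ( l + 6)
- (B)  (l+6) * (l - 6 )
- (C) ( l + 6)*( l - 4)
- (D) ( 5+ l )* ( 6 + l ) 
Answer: A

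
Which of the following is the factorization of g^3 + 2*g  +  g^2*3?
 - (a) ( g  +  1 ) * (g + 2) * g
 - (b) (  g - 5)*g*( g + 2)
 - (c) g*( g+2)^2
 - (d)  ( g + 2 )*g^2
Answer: a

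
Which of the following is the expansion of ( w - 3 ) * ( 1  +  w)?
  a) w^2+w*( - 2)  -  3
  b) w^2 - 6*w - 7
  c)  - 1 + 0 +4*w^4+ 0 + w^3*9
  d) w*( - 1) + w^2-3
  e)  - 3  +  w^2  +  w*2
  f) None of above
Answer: a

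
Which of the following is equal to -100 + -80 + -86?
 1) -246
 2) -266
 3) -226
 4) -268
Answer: 2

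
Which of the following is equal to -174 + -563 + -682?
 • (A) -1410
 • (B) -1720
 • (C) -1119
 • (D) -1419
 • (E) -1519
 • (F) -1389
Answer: D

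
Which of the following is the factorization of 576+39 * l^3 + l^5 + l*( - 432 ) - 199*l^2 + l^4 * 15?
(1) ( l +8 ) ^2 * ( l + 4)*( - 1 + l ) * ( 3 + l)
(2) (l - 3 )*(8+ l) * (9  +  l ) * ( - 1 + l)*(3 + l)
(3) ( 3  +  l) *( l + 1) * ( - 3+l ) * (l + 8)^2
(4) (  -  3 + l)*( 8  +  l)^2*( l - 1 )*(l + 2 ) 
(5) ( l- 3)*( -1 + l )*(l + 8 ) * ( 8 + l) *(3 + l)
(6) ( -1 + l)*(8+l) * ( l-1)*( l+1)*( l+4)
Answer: 5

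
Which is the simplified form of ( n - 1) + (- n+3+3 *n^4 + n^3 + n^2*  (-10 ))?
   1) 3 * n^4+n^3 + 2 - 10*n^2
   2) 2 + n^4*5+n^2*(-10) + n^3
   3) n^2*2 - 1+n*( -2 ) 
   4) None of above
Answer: 1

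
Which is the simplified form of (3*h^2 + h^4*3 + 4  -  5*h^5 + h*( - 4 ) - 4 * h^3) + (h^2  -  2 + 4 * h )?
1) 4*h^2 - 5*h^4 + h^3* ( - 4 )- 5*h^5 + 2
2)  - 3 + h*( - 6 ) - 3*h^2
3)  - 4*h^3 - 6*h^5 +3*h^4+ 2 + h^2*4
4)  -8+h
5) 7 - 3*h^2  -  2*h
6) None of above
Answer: 6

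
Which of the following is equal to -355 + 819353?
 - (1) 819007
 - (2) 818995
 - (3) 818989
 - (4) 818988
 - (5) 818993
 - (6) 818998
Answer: 6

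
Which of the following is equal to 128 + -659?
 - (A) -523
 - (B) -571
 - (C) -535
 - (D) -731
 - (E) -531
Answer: E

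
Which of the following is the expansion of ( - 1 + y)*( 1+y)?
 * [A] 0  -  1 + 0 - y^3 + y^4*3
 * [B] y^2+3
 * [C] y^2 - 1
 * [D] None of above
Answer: C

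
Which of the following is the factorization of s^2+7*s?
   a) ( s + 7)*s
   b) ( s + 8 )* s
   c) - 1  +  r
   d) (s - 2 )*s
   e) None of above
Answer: a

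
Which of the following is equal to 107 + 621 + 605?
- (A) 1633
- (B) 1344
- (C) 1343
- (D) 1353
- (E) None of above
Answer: E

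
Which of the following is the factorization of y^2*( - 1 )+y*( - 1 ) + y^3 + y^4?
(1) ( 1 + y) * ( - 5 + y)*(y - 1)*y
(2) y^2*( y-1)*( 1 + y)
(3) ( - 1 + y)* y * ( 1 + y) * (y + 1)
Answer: 3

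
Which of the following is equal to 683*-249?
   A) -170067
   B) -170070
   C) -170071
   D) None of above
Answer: A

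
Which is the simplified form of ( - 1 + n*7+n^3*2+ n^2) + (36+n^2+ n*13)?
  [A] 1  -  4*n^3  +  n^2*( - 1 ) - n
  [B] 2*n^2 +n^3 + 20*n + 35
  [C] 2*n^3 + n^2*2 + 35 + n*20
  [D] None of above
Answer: C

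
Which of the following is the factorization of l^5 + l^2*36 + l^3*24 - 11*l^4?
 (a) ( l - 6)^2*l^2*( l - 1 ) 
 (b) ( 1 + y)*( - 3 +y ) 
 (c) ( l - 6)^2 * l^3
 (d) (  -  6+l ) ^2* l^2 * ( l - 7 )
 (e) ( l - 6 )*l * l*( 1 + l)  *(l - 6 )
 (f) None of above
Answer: e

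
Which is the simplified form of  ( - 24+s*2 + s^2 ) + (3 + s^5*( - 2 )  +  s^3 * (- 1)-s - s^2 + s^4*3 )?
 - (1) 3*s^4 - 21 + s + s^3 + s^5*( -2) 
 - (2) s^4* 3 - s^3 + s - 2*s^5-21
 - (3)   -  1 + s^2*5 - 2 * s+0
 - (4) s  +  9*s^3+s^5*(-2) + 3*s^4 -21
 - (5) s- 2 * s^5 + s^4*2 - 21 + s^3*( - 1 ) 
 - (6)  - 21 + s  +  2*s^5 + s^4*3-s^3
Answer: 2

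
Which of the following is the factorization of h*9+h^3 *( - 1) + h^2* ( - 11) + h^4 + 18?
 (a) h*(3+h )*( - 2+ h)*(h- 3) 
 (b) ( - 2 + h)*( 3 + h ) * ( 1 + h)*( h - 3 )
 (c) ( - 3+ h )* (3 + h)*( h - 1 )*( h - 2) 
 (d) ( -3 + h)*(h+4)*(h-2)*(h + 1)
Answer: b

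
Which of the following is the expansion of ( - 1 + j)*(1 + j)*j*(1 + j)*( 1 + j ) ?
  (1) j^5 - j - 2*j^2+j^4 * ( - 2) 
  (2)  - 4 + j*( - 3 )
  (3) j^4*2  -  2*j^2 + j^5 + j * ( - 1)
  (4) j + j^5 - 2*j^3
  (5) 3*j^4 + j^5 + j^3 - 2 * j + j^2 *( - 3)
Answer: 3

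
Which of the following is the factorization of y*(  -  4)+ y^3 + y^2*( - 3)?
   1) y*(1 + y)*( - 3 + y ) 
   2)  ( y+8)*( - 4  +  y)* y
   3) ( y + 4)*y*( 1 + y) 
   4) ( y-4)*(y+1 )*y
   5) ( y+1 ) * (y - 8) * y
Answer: 4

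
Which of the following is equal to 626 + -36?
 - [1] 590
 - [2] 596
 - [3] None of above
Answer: 1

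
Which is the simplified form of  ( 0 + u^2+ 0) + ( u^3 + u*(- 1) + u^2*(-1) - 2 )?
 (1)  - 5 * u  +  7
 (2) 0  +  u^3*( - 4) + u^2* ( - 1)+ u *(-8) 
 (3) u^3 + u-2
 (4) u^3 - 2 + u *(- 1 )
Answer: 4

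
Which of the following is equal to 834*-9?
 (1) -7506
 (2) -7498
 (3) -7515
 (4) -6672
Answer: 1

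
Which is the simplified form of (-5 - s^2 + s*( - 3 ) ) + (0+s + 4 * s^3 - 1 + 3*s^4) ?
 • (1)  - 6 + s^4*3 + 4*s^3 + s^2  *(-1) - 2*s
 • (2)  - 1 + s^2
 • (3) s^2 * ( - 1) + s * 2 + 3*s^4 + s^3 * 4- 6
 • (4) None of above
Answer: 1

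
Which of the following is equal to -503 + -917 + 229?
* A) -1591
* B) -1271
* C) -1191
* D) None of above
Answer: C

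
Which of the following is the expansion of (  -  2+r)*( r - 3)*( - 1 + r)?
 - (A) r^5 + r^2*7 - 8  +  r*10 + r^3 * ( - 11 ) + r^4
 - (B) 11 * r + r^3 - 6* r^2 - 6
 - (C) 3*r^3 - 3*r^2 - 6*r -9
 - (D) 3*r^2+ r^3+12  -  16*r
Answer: B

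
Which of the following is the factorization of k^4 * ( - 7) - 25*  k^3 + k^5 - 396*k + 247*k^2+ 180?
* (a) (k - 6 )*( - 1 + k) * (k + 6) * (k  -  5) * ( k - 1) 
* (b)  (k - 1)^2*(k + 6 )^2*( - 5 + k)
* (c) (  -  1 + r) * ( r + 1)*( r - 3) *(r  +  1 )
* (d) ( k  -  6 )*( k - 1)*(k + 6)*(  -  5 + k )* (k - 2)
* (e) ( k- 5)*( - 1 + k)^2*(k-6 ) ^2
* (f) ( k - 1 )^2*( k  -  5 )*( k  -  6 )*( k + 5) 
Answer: a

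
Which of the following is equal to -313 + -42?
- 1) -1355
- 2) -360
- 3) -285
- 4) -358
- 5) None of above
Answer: 5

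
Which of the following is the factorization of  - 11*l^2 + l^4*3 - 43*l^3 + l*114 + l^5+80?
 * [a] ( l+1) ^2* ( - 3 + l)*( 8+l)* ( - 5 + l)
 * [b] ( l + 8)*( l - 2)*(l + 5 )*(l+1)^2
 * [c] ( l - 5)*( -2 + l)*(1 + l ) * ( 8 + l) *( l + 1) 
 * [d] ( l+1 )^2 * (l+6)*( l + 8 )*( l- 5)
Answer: c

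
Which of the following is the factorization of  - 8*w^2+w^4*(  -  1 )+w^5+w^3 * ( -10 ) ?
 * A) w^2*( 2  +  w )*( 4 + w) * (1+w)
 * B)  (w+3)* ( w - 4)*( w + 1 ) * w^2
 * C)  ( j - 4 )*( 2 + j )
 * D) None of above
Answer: D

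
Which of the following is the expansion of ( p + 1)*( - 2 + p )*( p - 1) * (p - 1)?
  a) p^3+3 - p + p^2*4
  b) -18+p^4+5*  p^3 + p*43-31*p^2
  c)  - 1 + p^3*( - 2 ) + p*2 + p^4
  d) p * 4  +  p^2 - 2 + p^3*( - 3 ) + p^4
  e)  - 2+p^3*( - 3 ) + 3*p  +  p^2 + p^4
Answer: e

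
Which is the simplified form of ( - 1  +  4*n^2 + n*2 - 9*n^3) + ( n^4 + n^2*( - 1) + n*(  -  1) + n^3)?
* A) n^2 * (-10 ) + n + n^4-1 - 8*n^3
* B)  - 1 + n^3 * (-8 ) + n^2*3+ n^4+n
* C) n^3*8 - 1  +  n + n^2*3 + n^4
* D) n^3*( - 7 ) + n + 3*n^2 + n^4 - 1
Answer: B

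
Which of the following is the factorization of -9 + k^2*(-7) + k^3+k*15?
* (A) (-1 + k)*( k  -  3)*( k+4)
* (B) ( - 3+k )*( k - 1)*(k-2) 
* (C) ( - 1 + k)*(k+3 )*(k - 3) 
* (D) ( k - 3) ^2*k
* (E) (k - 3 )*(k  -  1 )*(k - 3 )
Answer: E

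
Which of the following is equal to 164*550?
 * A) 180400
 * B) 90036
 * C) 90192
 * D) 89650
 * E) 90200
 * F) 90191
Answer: E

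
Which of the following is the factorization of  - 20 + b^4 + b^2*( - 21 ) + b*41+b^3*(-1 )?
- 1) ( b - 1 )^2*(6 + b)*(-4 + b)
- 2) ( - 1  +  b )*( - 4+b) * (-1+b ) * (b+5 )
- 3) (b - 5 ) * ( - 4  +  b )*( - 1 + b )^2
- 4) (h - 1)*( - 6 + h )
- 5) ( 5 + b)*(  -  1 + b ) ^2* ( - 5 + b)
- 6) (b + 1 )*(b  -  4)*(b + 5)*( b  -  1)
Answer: 2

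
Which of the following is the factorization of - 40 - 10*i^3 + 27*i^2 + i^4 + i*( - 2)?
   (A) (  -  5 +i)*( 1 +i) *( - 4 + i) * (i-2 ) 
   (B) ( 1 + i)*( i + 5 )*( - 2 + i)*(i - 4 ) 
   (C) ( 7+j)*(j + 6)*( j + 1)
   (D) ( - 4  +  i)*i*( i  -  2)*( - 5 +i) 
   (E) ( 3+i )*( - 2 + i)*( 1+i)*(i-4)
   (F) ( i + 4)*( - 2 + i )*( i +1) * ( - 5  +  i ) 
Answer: A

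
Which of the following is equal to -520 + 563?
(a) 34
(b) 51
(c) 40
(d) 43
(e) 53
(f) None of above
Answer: d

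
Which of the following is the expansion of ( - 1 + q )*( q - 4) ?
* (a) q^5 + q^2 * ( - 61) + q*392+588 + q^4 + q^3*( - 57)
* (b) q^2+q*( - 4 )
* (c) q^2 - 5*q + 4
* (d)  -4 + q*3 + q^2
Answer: c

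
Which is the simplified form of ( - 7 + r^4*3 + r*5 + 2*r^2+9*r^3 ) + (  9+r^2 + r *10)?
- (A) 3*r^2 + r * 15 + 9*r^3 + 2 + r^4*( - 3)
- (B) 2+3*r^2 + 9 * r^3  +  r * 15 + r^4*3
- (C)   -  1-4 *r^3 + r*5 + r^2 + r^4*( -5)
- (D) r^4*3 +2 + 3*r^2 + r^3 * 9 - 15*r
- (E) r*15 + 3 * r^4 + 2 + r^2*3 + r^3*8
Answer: B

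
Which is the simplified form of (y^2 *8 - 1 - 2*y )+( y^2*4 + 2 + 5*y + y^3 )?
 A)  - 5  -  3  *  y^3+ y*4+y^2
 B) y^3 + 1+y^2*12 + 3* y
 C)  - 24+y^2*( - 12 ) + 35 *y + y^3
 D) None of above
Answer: B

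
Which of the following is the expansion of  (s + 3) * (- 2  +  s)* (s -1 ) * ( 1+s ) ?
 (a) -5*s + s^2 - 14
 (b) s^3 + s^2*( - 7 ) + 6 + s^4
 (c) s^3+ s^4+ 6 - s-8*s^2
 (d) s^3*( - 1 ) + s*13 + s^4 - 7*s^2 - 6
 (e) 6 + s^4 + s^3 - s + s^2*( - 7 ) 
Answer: e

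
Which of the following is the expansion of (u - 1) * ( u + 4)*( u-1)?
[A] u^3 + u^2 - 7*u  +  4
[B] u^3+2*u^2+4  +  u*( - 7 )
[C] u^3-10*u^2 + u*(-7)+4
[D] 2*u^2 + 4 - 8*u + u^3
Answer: B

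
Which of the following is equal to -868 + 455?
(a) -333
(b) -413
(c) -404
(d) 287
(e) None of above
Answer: b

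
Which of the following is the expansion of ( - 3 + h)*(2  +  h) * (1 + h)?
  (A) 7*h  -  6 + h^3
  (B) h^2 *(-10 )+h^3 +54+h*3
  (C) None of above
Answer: C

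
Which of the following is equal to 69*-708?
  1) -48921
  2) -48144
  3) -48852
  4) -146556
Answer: 3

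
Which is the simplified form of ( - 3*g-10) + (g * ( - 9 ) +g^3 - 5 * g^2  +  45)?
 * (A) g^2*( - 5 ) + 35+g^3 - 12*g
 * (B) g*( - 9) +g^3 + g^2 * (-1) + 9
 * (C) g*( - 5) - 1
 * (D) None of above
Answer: A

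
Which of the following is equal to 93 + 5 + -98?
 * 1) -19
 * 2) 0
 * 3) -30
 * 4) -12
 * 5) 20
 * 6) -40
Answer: 2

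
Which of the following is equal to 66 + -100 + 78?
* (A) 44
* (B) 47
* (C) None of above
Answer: A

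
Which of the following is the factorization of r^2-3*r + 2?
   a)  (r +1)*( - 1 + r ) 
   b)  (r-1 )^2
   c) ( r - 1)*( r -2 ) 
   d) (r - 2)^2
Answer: c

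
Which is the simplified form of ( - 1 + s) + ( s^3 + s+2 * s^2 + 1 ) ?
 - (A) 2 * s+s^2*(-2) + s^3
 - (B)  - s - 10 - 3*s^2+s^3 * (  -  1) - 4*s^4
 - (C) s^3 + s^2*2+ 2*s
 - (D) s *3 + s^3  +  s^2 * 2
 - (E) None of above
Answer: C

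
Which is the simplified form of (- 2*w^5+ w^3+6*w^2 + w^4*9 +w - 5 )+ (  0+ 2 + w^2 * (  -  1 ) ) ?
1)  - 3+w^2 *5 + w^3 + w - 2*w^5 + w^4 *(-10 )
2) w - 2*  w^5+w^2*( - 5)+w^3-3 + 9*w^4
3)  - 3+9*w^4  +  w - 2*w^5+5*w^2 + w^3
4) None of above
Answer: 3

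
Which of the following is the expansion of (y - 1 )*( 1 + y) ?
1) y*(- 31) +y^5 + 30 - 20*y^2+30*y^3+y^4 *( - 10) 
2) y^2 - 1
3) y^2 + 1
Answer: 2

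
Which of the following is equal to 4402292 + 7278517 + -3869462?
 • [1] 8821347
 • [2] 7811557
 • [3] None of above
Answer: 3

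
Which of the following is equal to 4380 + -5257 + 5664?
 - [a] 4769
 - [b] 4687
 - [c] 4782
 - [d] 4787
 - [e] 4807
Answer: d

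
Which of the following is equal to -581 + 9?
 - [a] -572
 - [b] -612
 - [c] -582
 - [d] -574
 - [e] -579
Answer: a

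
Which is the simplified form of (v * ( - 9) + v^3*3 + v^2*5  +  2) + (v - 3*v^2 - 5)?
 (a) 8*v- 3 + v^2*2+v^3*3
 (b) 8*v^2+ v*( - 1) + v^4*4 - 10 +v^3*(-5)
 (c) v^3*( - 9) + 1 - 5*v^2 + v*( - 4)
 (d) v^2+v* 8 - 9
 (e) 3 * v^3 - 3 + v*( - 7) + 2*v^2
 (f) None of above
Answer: f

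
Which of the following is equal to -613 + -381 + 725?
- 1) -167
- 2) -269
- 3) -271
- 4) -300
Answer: 2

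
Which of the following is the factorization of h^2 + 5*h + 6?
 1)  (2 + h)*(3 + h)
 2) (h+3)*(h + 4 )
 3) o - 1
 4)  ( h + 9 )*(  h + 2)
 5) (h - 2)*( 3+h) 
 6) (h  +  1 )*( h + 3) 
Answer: 1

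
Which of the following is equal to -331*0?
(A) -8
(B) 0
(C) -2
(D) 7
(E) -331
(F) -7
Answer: B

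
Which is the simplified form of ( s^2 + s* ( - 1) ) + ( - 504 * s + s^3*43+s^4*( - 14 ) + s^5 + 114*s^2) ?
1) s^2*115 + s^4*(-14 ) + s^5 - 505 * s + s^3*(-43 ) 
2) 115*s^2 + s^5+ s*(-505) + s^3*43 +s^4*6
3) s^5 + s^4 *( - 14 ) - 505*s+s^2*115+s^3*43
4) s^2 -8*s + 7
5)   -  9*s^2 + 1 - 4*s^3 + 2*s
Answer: 3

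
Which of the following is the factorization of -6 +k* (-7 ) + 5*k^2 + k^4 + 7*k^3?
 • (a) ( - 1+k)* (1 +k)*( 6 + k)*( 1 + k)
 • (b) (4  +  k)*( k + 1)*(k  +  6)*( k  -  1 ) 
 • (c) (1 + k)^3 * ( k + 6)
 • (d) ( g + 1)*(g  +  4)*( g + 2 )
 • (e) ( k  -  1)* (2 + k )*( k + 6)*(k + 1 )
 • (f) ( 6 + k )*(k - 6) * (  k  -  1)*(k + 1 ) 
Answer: a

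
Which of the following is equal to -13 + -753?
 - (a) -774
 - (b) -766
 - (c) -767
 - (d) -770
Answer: b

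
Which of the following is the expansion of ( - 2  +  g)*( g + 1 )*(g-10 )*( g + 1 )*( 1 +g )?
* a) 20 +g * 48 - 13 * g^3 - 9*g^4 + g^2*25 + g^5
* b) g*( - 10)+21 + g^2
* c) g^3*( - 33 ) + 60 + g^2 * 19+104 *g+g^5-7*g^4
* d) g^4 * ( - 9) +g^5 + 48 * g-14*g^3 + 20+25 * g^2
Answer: a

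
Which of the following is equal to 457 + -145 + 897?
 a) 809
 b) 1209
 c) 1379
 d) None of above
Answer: b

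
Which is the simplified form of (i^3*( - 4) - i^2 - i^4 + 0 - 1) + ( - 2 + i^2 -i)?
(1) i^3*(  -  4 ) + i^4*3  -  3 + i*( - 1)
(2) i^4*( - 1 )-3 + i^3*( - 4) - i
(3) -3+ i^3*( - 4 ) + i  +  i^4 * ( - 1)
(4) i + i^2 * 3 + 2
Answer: 2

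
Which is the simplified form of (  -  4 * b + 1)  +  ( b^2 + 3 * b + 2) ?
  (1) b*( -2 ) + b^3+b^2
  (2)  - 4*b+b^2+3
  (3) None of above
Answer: 3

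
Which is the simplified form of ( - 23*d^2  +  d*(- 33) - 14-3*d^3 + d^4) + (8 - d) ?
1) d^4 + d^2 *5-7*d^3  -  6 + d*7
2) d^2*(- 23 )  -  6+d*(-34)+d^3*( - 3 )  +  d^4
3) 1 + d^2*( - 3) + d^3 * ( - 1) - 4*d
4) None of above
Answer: 2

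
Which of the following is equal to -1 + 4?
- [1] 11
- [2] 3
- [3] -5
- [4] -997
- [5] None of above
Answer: 2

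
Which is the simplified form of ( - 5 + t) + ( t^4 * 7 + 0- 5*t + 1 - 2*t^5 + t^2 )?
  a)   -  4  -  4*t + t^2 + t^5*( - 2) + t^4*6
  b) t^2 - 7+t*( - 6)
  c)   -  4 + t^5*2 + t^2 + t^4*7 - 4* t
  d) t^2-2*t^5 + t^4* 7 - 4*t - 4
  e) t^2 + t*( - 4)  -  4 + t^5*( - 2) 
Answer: d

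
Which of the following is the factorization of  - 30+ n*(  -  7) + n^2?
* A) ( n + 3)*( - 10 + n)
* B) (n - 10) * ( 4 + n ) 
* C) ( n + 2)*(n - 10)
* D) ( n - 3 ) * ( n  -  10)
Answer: A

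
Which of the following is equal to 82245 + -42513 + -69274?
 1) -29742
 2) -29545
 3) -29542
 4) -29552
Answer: 3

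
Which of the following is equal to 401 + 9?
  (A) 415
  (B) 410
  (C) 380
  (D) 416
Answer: B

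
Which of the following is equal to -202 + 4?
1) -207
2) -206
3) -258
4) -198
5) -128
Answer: 4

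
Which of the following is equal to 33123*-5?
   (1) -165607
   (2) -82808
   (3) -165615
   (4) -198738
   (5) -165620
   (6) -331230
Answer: 3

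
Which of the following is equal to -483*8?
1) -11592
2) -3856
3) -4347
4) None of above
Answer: 4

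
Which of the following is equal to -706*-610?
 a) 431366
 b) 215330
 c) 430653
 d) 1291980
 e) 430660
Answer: e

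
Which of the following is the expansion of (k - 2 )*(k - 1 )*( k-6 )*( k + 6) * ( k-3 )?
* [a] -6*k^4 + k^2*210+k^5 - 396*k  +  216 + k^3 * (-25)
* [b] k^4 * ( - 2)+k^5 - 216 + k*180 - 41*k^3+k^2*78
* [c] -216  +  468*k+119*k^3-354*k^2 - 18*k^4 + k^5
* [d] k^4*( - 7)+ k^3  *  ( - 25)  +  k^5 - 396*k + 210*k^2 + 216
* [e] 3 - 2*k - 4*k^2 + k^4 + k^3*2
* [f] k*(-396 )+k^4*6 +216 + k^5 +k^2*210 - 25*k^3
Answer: a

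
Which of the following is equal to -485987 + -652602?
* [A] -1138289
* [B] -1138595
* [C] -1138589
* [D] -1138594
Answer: C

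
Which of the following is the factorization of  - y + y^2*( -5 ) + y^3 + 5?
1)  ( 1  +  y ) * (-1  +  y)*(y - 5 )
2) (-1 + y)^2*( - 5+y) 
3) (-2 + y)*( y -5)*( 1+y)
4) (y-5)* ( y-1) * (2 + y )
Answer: 1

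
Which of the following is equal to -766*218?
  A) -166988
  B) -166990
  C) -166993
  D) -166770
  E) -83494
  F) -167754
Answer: A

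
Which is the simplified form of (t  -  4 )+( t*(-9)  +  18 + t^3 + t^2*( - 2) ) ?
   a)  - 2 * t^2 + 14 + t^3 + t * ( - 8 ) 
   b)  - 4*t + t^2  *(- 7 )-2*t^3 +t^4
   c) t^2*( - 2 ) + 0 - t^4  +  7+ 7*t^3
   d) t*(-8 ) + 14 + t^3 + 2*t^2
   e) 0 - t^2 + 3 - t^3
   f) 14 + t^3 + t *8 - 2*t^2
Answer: a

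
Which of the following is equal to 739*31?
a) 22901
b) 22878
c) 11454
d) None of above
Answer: d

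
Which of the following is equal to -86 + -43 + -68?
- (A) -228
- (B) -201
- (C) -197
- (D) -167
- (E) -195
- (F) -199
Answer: C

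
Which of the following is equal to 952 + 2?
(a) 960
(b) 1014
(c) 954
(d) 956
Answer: c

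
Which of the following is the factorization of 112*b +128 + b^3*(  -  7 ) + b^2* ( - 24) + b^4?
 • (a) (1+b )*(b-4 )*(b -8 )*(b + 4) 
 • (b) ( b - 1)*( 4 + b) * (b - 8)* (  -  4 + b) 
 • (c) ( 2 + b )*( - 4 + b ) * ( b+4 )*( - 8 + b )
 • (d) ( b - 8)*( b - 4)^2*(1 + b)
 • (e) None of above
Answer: a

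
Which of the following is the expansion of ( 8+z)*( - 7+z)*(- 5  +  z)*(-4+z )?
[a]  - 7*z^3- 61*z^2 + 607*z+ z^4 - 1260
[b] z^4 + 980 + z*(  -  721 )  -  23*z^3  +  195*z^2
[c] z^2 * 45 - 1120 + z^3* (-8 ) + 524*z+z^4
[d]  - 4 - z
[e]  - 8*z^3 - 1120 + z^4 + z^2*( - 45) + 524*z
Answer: e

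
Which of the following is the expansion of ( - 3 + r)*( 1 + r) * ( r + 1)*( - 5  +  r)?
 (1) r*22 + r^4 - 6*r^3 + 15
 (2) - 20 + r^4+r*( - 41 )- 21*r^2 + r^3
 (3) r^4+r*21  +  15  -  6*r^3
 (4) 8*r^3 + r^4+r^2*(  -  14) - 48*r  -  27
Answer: 1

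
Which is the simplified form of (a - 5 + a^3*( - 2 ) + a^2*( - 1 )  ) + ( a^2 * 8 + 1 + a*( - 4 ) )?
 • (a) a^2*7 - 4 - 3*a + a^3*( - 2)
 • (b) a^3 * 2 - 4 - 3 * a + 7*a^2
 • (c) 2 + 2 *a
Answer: a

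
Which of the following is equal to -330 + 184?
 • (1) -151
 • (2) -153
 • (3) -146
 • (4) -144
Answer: 3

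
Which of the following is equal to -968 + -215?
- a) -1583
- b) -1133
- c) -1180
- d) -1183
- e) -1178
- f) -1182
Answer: d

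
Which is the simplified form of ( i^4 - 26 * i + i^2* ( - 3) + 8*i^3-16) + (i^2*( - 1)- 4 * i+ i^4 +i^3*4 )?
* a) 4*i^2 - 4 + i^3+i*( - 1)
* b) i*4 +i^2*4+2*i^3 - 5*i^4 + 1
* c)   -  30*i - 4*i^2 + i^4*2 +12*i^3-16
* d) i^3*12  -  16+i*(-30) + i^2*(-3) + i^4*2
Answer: c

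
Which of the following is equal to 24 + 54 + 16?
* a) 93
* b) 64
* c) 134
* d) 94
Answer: d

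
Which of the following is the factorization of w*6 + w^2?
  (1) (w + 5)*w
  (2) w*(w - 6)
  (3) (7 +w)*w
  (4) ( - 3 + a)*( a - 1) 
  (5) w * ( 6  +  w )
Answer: 5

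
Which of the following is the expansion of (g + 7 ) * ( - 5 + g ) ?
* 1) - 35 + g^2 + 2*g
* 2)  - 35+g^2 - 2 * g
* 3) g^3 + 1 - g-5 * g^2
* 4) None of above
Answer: 1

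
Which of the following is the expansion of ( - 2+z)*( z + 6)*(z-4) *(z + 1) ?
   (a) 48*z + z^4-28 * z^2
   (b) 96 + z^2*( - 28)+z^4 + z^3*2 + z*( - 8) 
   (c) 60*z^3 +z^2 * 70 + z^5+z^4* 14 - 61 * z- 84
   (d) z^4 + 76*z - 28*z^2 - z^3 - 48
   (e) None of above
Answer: e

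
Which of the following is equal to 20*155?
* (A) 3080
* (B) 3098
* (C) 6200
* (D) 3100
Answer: D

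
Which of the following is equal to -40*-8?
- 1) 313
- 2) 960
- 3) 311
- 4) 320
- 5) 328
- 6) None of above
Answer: 4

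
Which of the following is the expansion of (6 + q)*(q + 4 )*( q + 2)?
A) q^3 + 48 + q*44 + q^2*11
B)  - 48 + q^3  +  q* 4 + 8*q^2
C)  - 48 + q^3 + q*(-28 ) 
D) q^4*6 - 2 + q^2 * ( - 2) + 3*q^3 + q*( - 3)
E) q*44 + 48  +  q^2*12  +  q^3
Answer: E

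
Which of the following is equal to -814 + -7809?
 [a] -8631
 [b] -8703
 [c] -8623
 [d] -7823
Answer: c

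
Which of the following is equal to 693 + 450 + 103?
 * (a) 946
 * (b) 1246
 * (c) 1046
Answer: b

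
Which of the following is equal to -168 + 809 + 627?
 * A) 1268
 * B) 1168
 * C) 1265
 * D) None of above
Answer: A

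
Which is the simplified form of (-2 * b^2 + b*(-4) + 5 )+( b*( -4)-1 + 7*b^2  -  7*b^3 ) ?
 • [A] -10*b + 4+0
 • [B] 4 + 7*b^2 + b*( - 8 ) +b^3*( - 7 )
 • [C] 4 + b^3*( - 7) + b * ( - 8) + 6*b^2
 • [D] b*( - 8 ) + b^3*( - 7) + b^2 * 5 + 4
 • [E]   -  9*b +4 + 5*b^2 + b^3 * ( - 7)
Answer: D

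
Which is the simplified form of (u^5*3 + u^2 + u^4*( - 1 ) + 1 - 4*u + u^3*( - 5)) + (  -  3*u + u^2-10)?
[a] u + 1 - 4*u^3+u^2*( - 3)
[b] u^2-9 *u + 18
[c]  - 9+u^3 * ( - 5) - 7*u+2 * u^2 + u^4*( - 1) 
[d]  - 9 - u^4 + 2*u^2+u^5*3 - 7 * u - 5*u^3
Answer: d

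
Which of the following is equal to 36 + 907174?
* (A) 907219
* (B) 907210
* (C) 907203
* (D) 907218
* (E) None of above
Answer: B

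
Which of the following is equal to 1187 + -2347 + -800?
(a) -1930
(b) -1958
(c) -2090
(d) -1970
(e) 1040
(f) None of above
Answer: f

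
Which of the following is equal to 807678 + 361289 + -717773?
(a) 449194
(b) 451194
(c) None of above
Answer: b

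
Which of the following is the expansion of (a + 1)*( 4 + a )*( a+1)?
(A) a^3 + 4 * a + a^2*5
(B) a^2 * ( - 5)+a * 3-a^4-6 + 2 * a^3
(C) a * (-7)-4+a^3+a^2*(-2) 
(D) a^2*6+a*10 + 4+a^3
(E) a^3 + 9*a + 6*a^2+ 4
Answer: E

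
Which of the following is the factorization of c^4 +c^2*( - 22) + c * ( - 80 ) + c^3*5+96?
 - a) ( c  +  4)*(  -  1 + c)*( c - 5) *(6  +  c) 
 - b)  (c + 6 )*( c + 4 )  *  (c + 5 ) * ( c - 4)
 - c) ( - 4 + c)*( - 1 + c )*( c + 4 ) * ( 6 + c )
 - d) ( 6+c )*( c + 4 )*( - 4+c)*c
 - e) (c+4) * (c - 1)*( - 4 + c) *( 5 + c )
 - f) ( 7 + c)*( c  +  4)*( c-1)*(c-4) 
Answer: c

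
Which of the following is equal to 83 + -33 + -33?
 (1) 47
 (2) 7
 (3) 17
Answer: 3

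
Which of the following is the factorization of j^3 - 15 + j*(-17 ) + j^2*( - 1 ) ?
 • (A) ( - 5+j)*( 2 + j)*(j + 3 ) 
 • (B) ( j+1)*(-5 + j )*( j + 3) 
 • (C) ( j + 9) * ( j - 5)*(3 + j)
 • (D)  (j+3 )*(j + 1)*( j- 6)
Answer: B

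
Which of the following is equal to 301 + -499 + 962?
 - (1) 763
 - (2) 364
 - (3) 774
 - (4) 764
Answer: 4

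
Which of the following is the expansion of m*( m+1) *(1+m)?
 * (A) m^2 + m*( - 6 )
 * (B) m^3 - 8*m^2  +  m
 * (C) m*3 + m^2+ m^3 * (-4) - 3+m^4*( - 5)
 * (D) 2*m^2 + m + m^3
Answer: D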